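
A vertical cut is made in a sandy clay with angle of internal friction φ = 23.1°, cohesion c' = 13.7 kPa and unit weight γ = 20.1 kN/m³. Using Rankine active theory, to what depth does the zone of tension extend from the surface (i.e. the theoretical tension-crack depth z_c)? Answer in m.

2.06 m

K_a = tan²(45° − 23.1°/2) = 0.4364; √K_a = 0.6606.
The active pressure is zero where K_a γ z = 2c√K_a, so z_c = 2c/(γ√K_a) = 2×13.7/(20.1×0.6606) = 2.063 m.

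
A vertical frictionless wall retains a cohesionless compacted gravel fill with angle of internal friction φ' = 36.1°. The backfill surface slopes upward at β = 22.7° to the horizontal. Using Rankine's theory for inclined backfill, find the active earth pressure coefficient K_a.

0.322

K_a = cos β · (cos β − √(cos²β − cos²φ)) / (cos β + √(cos²β − cos²φ)).
cos β = 0.9225, cos φ = 0.8080, √(cos²β − cos²φ) = 0.4452.
K_a = 0.9225 × (0.9225 − 0.4452)/(0.9225 + 0.4452) = 0.3219.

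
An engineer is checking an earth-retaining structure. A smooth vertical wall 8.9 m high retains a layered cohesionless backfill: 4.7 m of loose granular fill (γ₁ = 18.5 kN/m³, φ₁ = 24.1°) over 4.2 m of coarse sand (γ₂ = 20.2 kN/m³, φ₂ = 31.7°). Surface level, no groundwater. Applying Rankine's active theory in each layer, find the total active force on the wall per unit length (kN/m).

255 kN/m

K_a1 = tan²(45°−24.1°/2) = 0.4201; K_a2 = tan²(45°−31.7°/2) = 0.3111.
Layer 1: σ at base = K_a1 γ₁ h₁ = 36.53 kPa; P₁ = ½×36.53×4.7 = 85.84.
Layer 2: σ_v at top = γ₁h₁ = 86.95; σ_h top = K_a2×86.95 = 27.05; σ_h base = K_a2×(86.95+20.2×4.2) = 53.44.
P₂ = ½(27.05+53.44)×4.2 = 169.0. Total P_a = 85.84+169.0 = 254.9 kN/m.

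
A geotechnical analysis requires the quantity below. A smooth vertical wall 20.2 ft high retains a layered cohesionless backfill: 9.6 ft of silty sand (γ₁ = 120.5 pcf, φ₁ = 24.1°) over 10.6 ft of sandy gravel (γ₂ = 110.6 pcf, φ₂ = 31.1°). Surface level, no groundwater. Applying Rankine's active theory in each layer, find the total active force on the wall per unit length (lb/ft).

K_a1 = tan²(45°−24.1°/2) = 0.4201; K_a2 = tan²(45°−31.1°/2) = 0.3188.
Layer 1: σ at base = K_a1 γ₁ h₁ = 486.0 psf; P₁ = ½×486.0×9.6 = 2333.
Layer 2: σ_v at top = γ₁h₁ = 1157; σ_h top = K_a2×1157 = 368.8; σ_h base = K_a2×(1157+110.6×10.6) = 742.5.
P₂ = ½(368.8+742.5)×10.6 = 5890. Total P_a = 2333+5890 = 8223 lb/ft.

8220 lb/ft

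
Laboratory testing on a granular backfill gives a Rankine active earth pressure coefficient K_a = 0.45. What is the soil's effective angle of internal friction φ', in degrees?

K_a = tan²(45° − φ/2) ⇒ 45° − φ/2 = arctan(√0.45) = 33.85°.
φ = 2(45° − 33.85°) = 22.29°.

22.3°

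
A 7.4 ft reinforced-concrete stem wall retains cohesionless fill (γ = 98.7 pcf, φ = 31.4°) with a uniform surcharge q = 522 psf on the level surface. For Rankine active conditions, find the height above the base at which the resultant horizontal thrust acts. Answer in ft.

3.19 ft

K_a = 0.3149.
Triangular part P₁ = ½K_aγH² = 851.0 at H/3 = 2.467 ft; rectangular part P₂ = K_a q H = 1216 at H/2 = 3.700 ft.
ȳ = (P₁·2.467 + P₂·3.700)/(P₁+P₂) = 3.192 ft.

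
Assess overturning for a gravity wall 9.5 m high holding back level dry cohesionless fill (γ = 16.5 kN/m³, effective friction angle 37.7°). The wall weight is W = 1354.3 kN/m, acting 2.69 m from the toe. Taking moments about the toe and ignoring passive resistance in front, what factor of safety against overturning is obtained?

K_a = tan²(45° − 37.7°/2) = 0.2411.
P_a = ½K_aγH² = 0.5×0.2411×16.5×9.5² = 179.5 kN/m, acting at H/3 = 3.167 m above the base.
Overturning moment M_o = P_a × H/3 = 179.5 × 3.167 = 568.4.
Resisting moment M_r = W × 2.69 = 1354.3 × 2.69 = 3643.
FS_overturning = M_r/M_o = 3643/568.4 = 6.410.

6.41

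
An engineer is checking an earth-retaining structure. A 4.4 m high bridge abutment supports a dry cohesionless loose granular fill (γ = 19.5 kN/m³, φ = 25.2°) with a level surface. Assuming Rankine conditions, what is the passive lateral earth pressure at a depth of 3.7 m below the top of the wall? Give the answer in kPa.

K_p = (1 + sin φ)/(1 − sin φ) = 2.483.
σ_h = K_p γ z = 2.483 × 19.5 × 3.7 = 179.1 kPa.

179 kPa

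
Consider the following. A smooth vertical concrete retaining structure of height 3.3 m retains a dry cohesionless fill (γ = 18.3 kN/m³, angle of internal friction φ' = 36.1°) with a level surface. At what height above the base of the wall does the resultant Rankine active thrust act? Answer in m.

K_a = 0.2585.
The pressure distribution is triangular, so the resultant acts at H/3 above the base = 3.3/3 = 1.100 m.

1.10 m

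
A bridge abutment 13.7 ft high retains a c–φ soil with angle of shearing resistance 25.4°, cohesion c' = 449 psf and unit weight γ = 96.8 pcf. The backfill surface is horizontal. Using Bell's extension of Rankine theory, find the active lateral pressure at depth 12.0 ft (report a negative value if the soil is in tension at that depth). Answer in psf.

-103 psf

K_a = (1 − sin φ)/(1 + sin φ) = 0.3996.
σ_a = K_a γ z − 2c√K_a = 0.3996×96.8×12.0 − 2×449×0.6322 = -103.5 psf.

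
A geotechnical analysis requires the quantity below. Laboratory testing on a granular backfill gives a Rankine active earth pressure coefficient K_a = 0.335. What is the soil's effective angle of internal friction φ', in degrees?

K_a = tan²(45° − φ/2) ⇒ 45° − φ/2 = arctan(√0.335) = 30.06°.
φ = 2(45° − 30.06°) = 29.88°.

29.9°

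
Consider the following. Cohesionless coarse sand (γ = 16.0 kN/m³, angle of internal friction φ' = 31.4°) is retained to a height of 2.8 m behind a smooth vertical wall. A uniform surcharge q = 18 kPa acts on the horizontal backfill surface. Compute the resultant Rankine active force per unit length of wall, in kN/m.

35.6 kN/m

K_a = tan²(45° − φ/2) = 0.3149.
Soil triangle: ½ K_a γ H² = 0.5×0.3149×16.0×2.8² = 19.75 kN/m.
Surcharge rectangle: K_a q H = 0.3149×18×2.8 = 15.87 kN/m.
Total = 19.75 + 15.87 = 35.62 kN/m.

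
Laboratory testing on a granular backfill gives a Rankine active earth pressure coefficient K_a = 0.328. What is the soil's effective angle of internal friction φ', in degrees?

K_a = tan²(45° − φ/2) ⇒ 45° − φ/2 = arctan(√0.328) = 29.80°.
φ = 2(45° − 29.80°) = 30.40°.

30.4°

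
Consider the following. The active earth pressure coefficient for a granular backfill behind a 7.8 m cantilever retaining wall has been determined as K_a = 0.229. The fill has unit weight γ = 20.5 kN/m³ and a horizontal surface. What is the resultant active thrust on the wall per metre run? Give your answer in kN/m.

143 kN/m

P = ½ K_a γ H² = 0.5 × 0.229 × 20.5 × 7.8² = 142.8 kN/m.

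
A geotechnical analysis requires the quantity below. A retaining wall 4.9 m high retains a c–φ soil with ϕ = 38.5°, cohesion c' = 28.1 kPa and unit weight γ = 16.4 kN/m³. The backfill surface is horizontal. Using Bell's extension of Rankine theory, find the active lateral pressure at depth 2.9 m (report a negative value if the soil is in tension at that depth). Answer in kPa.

-16.0 kPa

K_a = (1 − sin φ)/(1 + sin φ) = 0.2327.
σ_a = K_a γ z − 2c√K_a = 0.2327×16.4×2.9 − 2×28.1×0.4823 = -16.04 kPa.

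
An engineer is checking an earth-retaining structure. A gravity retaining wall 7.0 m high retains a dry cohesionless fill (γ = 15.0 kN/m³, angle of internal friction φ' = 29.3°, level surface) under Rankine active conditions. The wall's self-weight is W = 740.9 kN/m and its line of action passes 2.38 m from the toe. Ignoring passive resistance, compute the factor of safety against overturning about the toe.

6.00

K_a = tan²(45° − 29.3°/2) = 0.3428.
P_a = ½K_aγH² = 0.5×0.3428×15.0×7.0² = 126.0 kN/m, acting at H/3 = 2.333 m above the base.
Overturning moment M_o = P_a × H/3 = 126.0 × 2.333 = 294.0.
Resisting moment M_r = W × 2.38 = 740.9 × 2.38 = 1763.
FS_overturning = M_r/M_o = 1763/294.0 = 5.998.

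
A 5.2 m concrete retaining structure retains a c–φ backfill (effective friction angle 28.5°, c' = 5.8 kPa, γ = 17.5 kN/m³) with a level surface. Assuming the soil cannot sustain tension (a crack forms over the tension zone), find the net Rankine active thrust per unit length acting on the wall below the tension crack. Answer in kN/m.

K_a = 0.3540; √K_a = 0.5949.
Tension-crack depth z_c = 2c/(γ√K_a) = 2×5.8/(17.5×0.5949) = 1.114 m.
σ_a at base = K_a γ H − 2c√K_a = 0.3540×17.5×5.2 − 2×5.8×0.5949 = 25.31 kPa.
P_a = ½ × 25.31 × (H − z_c) = 0.5×25.31×4.086 = 51.70 kN/m.

51.7 kN/m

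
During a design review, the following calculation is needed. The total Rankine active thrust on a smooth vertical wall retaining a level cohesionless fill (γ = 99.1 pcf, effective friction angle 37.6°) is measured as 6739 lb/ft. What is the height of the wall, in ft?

K_a = 0.2421. P_a = ½ K_a γ H² ⇒ H = √(2P_a/(K_a γ)).
H = √(2×6739/(0.2421×99.1)) = 23.70 ft.

23.7 ft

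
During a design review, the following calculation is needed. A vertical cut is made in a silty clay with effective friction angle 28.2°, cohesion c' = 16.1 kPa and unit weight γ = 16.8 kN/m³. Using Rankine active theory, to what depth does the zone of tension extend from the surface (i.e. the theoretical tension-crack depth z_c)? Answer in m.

3.20 m

K_a = tan²(45° − 28.2°/2) = 0.3582; √K_a = 0.5985.
The active pressure is zero where K_a γ z = 2c√K_a, so z_c = 2c/(γ√K_a) = 2×16.1/(16.8×0.5985) = 3.203 m.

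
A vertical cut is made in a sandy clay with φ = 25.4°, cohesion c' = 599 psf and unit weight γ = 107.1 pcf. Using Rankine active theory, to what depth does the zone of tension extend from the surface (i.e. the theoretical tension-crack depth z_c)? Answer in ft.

17.7 ft

K_a = tan²(45° − 25.4°/2) = 0.3996; √K_a = 0.6322.
The active pressure is zero where K_a γ z = 2c√K_a, so z_c = 2c/(γ√K_a) = 2×599/(107.1×0.6322) = 17.69 ft.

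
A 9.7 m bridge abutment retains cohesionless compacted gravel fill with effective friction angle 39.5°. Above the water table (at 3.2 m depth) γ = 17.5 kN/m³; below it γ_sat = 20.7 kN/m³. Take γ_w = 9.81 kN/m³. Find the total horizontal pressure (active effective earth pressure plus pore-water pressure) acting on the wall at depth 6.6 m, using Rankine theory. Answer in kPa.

54.0 kPa

K_a = (1 − sin φ)/(1 + sin φ) = 0.2224.
γ' = 20.7 − 9.81 = 10.89 kN/m³.
Effective vertical stress at 6.6 m: σ'_v = 17.5×3.2 + 10.89×3.40 = 93.03 kPa.
σ'_h = K_a σ'_v = 0.2224 × 93.03 = 20.69 kPa; u = γ_w × 3.40 = 33.35 kPa.
Total σ_h = 20.69 + 33.35 = 54.05 kPa.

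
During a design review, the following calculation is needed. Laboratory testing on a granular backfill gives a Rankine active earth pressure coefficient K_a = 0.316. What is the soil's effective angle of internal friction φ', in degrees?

31.3°

K_a = tan²(45° − φ/2) ⇒ 45° − φ/2 = arctan(√0.316) = 29.34°.
φ = 2(45° − 29.34°) = 31.32°.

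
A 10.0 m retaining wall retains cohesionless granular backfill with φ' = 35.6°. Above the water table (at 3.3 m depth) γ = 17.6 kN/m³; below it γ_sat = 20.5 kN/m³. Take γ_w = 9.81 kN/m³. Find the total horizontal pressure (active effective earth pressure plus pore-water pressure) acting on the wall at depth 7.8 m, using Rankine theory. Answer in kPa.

K_a = (1 − sin φ)/(1 + sin φ) = 0.2641.
γ' = 20.5 − 9.81 = 10.69 kN/m³.
Effective vertical stress at 7.8 m: σ'_v = 17.6×3.3 + 10.69×4.50 = 106.2 kPa.
σ'_h = K_a σ'_v = 0.2641 × 106.2 = 28.05 kPa; u = γ_w × 4.50 = 44.15 kPa.
Total σ_h = 28.05 + 44.15 = 72.19 kPa.

72.2 kPa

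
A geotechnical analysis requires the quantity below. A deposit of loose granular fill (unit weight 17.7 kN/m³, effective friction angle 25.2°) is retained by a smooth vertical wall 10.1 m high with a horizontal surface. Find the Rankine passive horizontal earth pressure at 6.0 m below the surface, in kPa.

K_p = (1 + sin φ)/(1 − sin φ) = 2.483.
σ_h = K_p γ z = 2.483 × 17.7 × 6.0 = 263.7 kPa.

264 kPa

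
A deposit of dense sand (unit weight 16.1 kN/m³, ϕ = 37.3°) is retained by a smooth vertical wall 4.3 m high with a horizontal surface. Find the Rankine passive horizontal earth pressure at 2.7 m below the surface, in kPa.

K_p = (1 + sin φ)/(1 − sin φ) = 4.076.
σ_h = K_p γ z = 4.076 × 16.1 × 2.7 = 177.2 kPa.

177 kPa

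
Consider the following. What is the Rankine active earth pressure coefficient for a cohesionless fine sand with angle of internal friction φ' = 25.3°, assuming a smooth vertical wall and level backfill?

0.401

K_a = tan²(45° − φ/2) = tan²(32.35°) = 0.4012.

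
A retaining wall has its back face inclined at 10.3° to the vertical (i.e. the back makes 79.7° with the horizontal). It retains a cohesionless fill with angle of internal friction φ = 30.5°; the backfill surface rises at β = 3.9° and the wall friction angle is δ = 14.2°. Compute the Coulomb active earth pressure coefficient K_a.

0.395

K_a = sin²(α+φ) / [sin²α · sin(α−δ) · (1 + √{sin(φ+δ)sin(φ−β) / (sin(α−δ)sin(α+β))})²].
With α = 79.7°, φ = 30.5°, δ = 14.2°, β = 3.9°: K_a = 0.3954.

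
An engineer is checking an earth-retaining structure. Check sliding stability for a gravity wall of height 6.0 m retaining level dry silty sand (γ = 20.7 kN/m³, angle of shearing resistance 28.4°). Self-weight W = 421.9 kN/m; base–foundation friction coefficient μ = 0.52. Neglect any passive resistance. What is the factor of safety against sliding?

K_a = tan²(45° − 28.4°/2) = 0.3554.
P_a = ½K_aγH² = 0.5×0.3554×20.7×6.0² = 132.4 kN/m, acting at H/3 = 2.000 m above the base.
FS_sliding = μW / P_a = 0.52×421.9 / 132.4 = 1.657.

1.66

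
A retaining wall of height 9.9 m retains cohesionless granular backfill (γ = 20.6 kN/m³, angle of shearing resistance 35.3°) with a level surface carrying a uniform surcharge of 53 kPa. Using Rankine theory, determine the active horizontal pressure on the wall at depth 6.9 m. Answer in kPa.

52.2 kPa

K_a = (1 − sin φ)/(1 + sin φ) = 0.2675.
σ_v = γz + q = 20.6 × 6.9 + 53 = 195.1 kPa.
σ_h = K_a σ_v = 0.2675 × 195.1 = 52.21 kPa.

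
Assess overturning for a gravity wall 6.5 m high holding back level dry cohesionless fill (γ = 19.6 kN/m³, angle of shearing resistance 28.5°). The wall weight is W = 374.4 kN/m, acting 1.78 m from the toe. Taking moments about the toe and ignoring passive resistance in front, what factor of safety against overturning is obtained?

K_a = tan²(45° − 28.5°/2) = 0.3540.
P_a = ½K_aγH² = 0.5×0.3540×19.6×6.5² = 146.6 kN/m, acting at H/3 = 2.167 m above the base.
Overturning moment M_o = P_a × H/3 = 146.6 × 2.167 = 317.5.
Resisting moment M_r = W × 1.78 = 374.4 × 1.78 = 666.4.
FS_overturning = M_r/M_o = 666.4/317.5 = 2.099.

2.10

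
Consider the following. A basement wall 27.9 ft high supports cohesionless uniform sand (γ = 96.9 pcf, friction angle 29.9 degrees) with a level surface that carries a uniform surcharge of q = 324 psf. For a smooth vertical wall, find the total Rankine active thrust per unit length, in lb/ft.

15600 lb/ft

K_a = tan²(45° − φ/2) = 0.3347.
Soil triangle: ½ K_a γ H² = 0.5×0.3347×96.9×27.9² = 12620 lb/ft.
Surcharge rectangle: K_a q H = 0.3347×324×27.9 = 3025 lb/ft.
Total = 12620 + 3025 = 15650 lb/ft.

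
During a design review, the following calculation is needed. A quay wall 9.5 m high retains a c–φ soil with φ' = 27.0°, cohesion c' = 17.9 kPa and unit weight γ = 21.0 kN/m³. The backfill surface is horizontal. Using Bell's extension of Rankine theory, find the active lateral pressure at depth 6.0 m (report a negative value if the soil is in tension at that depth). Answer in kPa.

25.4 kPa

K_a = (1 − sin φ)/(1 + sin φ) = 0.3755.
σ_a = K_a γ z − 2c√K_a = 0.3755×21.0×6.0 − 2×17.9×0.6128 = 25.38 kPa.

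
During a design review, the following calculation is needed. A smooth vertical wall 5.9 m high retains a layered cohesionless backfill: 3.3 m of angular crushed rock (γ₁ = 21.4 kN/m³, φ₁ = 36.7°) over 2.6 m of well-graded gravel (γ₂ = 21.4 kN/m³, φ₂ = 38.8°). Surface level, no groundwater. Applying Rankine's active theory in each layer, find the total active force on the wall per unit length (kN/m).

K_a1 = tan²(45°−36.7°/2) = 0.2519; K_a2 = tan²(45°−38.8°/2) = 0.2296.
Layer 1: σ at base = K_a1 γ₁ h₁ = 17.79 kPa; P₁ = ½×17.79×3.3 = 29.35.
Layer 2: σ_v at top = γ₁h₁ = 70.62; σ_h top = K_a2×70.62 = 16.21; σ_h base = K_a2×(70.62+21.4×2.6) = 28.98.
P₂ = ½(16.21+28.98)×2.6 = 58.75. Total P_a = 29.35+58.75 = 88.10 kN/m.

88.1 kN/m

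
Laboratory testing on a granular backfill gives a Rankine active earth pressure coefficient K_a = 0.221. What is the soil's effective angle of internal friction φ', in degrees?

K_a = tan²(45° − φ/2) ⇒ 45° − φ/2 = arctan(√0.221) = 25.18°.
φ = 2(45° − 25.18°) = 39.64°.

39.6°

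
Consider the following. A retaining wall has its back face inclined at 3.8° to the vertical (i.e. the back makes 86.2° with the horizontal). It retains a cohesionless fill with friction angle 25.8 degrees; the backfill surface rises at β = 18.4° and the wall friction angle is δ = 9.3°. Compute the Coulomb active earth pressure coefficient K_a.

0.541

K_a = sin²(α+φ) / [sin²α · sin(α−δ) · (1 + √{sin(φ+δ)sin(φ−β) / (sin(α−δ)sin(α+β))})²].
With α = 86.2°, φ = 25.8°, δ = 9.3°, β = 18.4°: K_a = 0.5408.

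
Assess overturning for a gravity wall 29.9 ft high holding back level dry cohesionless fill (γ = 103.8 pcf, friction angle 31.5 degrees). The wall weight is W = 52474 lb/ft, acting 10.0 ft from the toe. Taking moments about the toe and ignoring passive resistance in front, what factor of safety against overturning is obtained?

K_a = tan²(45° − 31.5°/2) = 0.3136.
P_a = ½K_aγH² = 0.5×0.3136×103.8×29.9² = 14550 lb/ft, acting at H/3 = 9.967 ft above the base.
Overturning moment M_o = P_a × H/3 = 14550 × 9.967 = 145000.
Resisting moment M_r = W × 10.0 = 52474 × 10.0 = 524700.
FS_overturning = M_r/M_o = 524700/145000 = 3.618.

3.62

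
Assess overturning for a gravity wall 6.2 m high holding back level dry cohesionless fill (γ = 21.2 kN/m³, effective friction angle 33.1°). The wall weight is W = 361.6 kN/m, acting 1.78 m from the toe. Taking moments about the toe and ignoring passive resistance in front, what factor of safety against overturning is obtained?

2.60

K_a = tan²(45° − 33.1°/2) = 0.2936.
P_a = ½K_aγH² = 0.5×0.2936×21.2×6.2² = 119.6 kN/m, acting at H/3 = 2.067 m above the base.
Overturning moment M_o = P_a × H/3 = 119.6 × 2.067 = 247.2.
Resisting moment M_r = W × 1.78 = 361.6 × 1.78 = 643.6.
FS_overturning = M_r/M_o = 643.6/247.2 = 2.604.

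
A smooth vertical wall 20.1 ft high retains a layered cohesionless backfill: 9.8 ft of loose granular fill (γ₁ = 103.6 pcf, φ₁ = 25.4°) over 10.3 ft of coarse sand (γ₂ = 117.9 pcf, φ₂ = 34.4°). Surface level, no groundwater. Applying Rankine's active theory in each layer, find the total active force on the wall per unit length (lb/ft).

K_a1 = tan²(45°−25.4°/2) = 0.3996; K_a2 = tan²(45°−34.4°/2) = 0.2780.
Layer 1: σ at base = K_a1 γ₁ h₁ = 405.8 psf; P₁ = ½×405.8×9.8 = 1988.
Layer 2: σ_v at top = γ₁h₁ = 1015; σ_h top = K_a2×1015 = 282.2; σ_h base = K_a2×(1015+117.9×10.3) = 619.8.
P₂ = ½(282.2+619.8)×10.3 = 4645. Total P_a = 1988+4645 = 6634 lb/ft.

6630 lb/ft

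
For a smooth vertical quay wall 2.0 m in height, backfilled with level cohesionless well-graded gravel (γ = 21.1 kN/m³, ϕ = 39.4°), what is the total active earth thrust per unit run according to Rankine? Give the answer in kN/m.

K_a = tan²(45° − φ/2) = 0.2234.
P_a = ½ K_a γ H² = 0.5 × 0.2234 × 21.1 × 2.0² = 9.429 kN/m.

9.43 kN/m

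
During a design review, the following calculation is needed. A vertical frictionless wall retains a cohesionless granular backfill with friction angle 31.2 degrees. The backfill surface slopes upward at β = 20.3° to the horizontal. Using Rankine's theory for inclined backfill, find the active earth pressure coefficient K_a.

0.392

K_a = cos β · (cos β − √(cos²β − cos²φ)) / (cos β + √(cos²β − cos²φ)).
cos β = 0.9379, cos φ = 0.8554, √(cos²β − cos²φ) = 0.3847.
K_a = 0.9379 × (0.9379 − 0.3847)/(0.9379 + 0.3847) = 0.3923.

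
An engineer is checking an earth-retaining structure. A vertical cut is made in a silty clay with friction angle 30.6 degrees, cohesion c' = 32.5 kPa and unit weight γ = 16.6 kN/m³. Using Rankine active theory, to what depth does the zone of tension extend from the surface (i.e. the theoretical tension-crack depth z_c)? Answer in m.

6.86 m

K_a = tan²(45° − 30.6°/2) = 0.3253; √K_a = 0.5704.
The active pressure is zero where K_a γ z = 2c√K_a, so z_c = 2c/(γ√K_a) = 2×32.5/(16.6×0.5704) = 6.865 m.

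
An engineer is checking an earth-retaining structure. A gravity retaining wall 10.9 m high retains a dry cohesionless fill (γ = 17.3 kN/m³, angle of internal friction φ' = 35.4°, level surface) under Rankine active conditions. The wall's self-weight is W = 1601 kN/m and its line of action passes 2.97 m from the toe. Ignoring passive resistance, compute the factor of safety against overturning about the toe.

4.78

K_a = tan²(45° − 35.4°/2) = 0.2664.
P_a = ½K_aγH² = 0.5×0.2664×17.3×10.9² = 273.8 kN/m, acting at H/3 = 3.633 m above the base.
Overturning moment M_o = P_a × H/3 = 273.8 × 3.633 = 994.7.
Resisting moment M_r = W × 2.97 = 1601 × 2.97 = 4755.
FS_overturning = M_r/M_o = 4755/994.7 = 4.780.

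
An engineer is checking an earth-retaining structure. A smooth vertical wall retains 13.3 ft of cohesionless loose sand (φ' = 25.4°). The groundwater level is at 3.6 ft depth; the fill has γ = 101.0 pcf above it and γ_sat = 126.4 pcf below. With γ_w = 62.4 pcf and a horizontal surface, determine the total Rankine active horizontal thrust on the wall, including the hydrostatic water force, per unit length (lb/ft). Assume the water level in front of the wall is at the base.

5810 lb/ft

K_a = tan²(45° − φ/2) = 0.3996.
γ' = 126.4 − 62.4 = 64.00 pcf. Depth below WT = 9.7 ft.
σ'_h at WT = K_a γ d_w = 145.3 psf; at base = 145.3 + K_a γ' × 9.7 = 393.4 psf.
P₁ (0–3.6 ft) = ½×145.3×3.6 = 261.6. P₂ (3.6–13.3 ft) = ½(145.3+393.4)×9.7 = 2613.
P_w = ½ γ_w h₂² = 0.5×62.4×9.7² = 2936. Total = 261.6+2613+2936 = 5810 lb/ft.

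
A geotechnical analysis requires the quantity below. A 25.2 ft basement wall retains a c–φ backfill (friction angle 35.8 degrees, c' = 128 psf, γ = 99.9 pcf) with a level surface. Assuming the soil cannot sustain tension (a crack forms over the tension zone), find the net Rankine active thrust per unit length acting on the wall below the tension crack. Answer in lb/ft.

K_a = 0.2619; √K_a = 0.5117.
Tension-crack depth z_c = 2c/(γ√K_a) = 2×128/(99.9×0.5117) = 5.008 ft.
σ_a at base = K_a γ H − 2c√K_a = 0.2619×99.9×25.2 − 2×128×0.5117 = 528.2 psf.
P_a = ½ × 528.2 × (H − z_c) = 0.5×528.2×20.19 = 5333 lb/ft.

5330 lb/ft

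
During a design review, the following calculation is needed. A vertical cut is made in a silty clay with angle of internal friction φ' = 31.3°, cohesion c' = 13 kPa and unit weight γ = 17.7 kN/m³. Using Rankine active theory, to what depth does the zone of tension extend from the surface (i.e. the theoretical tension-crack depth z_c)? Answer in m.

K_a = tan²(45° − 31.3°/2) = 0.3162; √K_a = 0.5623.
The active pressure is zero where K_a γ z = 2c√K_a, so z_c = 2c/(γ√K_a) = 2×13/(17.7×0.5623) = 2.612 m.

2.61 m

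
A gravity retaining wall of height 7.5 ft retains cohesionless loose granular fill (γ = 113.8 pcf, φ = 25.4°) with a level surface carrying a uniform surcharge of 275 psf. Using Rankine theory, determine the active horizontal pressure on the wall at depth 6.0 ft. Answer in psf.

K_a = (1 − sin φ)/(1 + sin φ) = 0.3996.
σ_v = γz + q = 113.8 × 6.0 + 275 = 957.8 psf.
σ_h = K_a σ_v = 0.3996 × 957.8 = 382.8 psf.

383 psf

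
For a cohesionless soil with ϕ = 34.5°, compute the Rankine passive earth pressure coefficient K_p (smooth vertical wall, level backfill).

3.61

K_p = (1 + sin φ)/(1 − sin φ) = tan²(45° + 34.5°/2) = 3.613.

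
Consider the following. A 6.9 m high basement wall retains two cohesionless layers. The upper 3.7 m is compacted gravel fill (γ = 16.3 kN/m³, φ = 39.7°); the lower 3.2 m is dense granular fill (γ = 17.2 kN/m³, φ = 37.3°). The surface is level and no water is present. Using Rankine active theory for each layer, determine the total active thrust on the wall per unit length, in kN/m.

93.5 kN/m

K_a1 = tan²(45°−39.7°/2) = 0.2204; K_a2 = tan²(45°−37.3°/2) = 0.2453.
Layer 1: σ at base = K_a1 γ₁ h₁ = 13.29 kPa; P₁ = ½×13.29×3.7 = 24.59.
Layer 2: σ_v at top = γ₁h₁ = 60.31; σ_h top = K_a2×60.31 = 14.80; σ_h base = K_a2×(60.31+17.2×3.2) = 28.30.
P₂ = ½(14.80+28.30)×3.2 = 68.95. Total P_a = 24.59+68.95 = 93.55 kN/m.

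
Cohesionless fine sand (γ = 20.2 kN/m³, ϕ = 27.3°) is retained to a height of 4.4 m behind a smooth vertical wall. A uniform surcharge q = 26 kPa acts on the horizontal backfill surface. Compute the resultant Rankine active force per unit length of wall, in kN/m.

K_a = tan²(45° − φ/2) = 0.3711.
Soil triangle: ½ K_a γ H² = 0.5×0.3711×20.2×4.4² = 72.57 kN/m.
Surcharge rectangle: K_a q H = 0.3711×26×4.4 = 42.46 kN/m.
Total = 72.57 + 42.46 = 115.0 kN/m.

115 kN/m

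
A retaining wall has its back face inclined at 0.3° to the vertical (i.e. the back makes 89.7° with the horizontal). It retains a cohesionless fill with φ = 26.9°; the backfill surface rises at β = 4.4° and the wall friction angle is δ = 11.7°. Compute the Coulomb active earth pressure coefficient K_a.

K_a = sin²(α+φ) / [sin²α · sin(α−δ) · (1 + √{sin(φ+δ)sin(φ−β) / (sin(α−δ)sin(α+β))})²].
With α = 89.7°, φ = 26.9°, δ = 11.7°, β = 4.4°: K_a = 0.3659.

0.366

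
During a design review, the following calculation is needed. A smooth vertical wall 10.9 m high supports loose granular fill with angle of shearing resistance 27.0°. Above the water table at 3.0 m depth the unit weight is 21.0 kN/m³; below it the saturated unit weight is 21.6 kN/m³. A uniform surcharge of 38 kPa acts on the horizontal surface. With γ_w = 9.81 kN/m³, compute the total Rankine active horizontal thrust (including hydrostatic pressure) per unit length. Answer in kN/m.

822 kN/m

K_a = tan²(45° − φ/2) = 0.3755.
γ' = 21.6 − 9.81 = 11.79 kN/m³. h₂ = H − d_w = 7.9 m.
σ'_h: at surface K_a·q = 14.27; at WT K_a(q+γd_w) = 37.93; at base K_a(q+γd_w+γ'h₂) = 72.90 kPa.
P₁ = ½(14.27+37.93)×3.0 = 78.30; P₂ = ½(37.93+72.90)×7.9 = 437.8; P_w = ½γ_w h₂² = 306.1.
Total = 78.30+437.8+306.1 = 822.2 kN/m.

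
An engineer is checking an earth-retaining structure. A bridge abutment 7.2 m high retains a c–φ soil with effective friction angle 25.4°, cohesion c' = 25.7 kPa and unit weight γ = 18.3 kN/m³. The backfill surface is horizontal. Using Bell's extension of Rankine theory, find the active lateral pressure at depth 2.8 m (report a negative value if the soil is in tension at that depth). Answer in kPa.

K_a = (1 − sin φ)/(1 + sin φ) = 0.3996.
σ_a = K_a γ z − 2c√K_a = 0.3996×18.3×2.8 − 2×25.7×0.6322 = -12.02 kPa.

-12.0 kPa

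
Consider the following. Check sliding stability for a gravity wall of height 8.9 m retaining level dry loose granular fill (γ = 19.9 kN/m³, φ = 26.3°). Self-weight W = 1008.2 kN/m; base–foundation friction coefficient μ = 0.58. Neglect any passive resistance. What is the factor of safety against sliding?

K_a = tan²(45° − 26.3°/2) = 0.3859.
P_a = ½K_aγH² = 0.5×0.3859×19.9×8.9² = 304.2 kN/m, acting at H/3 = 2.967 m above the base.
FS_sliding = μW / P_a = 0.58×1008.2 / 304.2 = 1.922.

1.92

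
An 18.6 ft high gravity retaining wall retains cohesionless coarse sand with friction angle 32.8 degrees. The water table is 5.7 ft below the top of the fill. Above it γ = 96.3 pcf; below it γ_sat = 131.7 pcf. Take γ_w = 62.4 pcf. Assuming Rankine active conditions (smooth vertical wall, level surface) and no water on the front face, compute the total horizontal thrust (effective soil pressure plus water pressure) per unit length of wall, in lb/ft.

K_a = tan²(45° − φ/2) = 0.2973.
γ' = 131.7 − 62.4 = 69.30 pcf. Depth below WT = 12.9 ft.
σ'_h at WT = K_a γ d_w = 163.2 psf; at base = 163.2 + K_a γ' × 12.9 = 428.9 psf.
P₁ (0–5.7 ft) = ½×163.2×5.7 = 465.0. P₂ (5.7–18.6 ft) = ½(163.2+428.9)×12.9 = 3819.
P_w = ½ γ_w h₂² = 0.5×62.4×12.9² = 5192. Total = 465.0+3819+5192 = 9476 lb/ft.

9480 lb/ft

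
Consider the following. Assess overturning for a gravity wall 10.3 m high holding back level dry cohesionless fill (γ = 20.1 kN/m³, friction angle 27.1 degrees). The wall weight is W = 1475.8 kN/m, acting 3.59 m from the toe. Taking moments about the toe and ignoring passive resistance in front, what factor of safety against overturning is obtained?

K_a = tan²(45° − 27.1°/2) = 0.3741.
P_a = ½K_aγH² = 0.5×0.3741×20.1×10.3² = 398.8 kN/m, acting at H/3 = 3.433 m above the base.
Overturning moment M_o = P_a × H/3 = 398.8 × 3.433 = 1369.
Resisting moment M_r = W × 3.59 = 1475.8 × 3.59 = 5298.
FS_overturning = M_r/M_o = 5298/1369 = 3.869.

3.87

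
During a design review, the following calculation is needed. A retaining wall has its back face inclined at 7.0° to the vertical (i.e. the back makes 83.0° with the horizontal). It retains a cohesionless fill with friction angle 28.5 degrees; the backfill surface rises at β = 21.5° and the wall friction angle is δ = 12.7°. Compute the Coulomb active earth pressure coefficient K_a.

0.555

K_a = sin²(α+φ) / [sin²α · sin(α−δ) · (1 + √{sin(φ+δ)sin(φ−β) / (sin(α−δ)sin(α+β))})²].
With α = 83.0°, φ = 28.5°, δ = 12.7°, β = 21.5°: K_a = 0.5550.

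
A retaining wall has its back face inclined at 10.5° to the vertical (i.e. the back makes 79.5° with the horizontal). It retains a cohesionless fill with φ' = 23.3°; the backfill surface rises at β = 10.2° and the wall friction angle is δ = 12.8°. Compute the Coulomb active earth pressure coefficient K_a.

K_a = sin²(α+φ) / [sin²α · sin(α−δ) · (1 + √{sin(φ+δ)sin(φ−β) / (sin(α−δ)sin(α+β))})²].
With α = 79.5°, φ = 23.3°, δ = 12.8°, β = 10.2°: K_a = 0.5613.

0.561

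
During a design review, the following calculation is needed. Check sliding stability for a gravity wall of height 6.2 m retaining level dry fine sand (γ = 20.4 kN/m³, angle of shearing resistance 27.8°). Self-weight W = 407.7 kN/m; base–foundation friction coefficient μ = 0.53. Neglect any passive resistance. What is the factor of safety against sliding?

1.51

K_a = tan²(45° − 27.8°/2) = 0.3639.
P_a = ½K_aγH² = 0.5×0.3639×20.4×6.2² = 142.7 kN/m, acting at H/3 = 2.067 m above the base.
FS_sliding = μW / P_a = 0.53×407.7 / 142.7 = 1.514.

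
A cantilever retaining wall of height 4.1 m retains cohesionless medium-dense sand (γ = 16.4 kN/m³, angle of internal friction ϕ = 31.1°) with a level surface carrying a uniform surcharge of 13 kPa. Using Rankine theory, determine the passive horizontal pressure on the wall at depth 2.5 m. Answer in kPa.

K_p = (1 + sin φ)/(1 − sin φ) = 3.137.
σ_v = γz + q = 16.4 × 2.5 + 13 = 54.00 kPa.
σ_h = K_p σ_v = 3.137 × 54.00 = 169.4 kPa.

169 kPa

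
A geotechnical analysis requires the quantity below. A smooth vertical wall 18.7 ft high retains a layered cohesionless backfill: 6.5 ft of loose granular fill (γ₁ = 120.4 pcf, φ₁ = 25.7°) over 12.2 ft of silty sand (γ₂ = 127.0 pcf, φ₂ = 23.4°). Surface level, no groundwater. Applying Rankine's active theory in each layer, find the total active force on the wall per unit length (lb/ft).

9200 lb/ft

K_a1 = tan²(45°−25.7°/2) = 0.3950; K_a2 = tan²(45°−23.4°/2) = 0.4315.
Layer 1: σ at base = K_a1 γ₁ h₁ = 309.2 psf; P₁ = ½×309.2×6.5 = 1005.
Layer 2: σ_v at top = γ₁h₁ = 782.6; σ_h top = K_a2×782.6 = 337.7; σ_h base = K_a2×(782.6+127.0×12.2) = 1006.
P₂ = ½(337.7+1006)×12.2 = 8198. Total P_a = 1005+8198 = 9203 lb/ft.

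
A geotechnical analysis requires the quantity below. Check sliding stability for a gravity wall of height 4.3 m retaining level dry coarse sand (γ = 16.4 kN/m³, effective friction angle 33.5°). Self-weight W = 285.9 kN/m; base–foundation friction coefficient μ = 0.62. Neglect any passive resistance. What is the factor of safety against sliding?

K_a = tan²(45° − 33.5°/2) = 0.2887.
P_a = ½K_aγH² = 0.5×0.2887×16.4×4.3² = 43.77 kN/m, acting at H/3 = 1.433 m above the base.
FS_sliding = μW / P_a = 0.62×285.9 / 43.77 = 4.049.

4.05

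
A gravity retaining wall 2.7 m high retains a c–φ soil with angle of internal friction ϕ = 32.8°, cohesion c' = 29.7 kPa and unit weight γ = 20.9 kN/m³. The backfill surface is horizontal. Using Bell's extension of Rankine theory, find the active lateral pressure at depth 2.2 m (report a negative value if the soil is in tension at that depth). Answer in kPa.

K_a = (1 − sin φ)/(1 + sin φ) = 0.2973.
σ_a = K_a γ z − 2c√K_a = 0.2973×20.9×2.2 − 2×29.7×0.5452 = -18.72 kPa.

-18.7 kPa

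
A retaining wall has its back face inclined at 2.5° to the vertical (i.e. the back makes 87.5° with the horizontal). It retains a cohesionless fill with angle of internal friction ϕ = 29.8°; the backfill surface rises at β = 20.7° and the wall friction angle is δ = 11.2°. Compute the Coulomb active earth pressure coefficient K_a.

K_a = sin²(α+φ) / [sin²α · sin(α−δ) · (1 + √{sin(φ+δ)sin(φ−β) / (sin(α−δ)sin(α+β))})²].
With α = 87.5°, φ = 29.8°, δ = 11.2°, β = 20.7°: K_a = 0.4567.

0.457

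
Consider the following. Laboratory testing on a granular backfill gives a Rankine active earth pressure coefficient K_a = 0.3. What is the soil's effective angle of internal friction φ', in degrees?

K_a = tan²(45° − φ/2) ⇒ 45° − φ/2 = arctan(√0.3) = 28.71°.
φ = 2(45° − 28.71°) = 32.58°.

32.6°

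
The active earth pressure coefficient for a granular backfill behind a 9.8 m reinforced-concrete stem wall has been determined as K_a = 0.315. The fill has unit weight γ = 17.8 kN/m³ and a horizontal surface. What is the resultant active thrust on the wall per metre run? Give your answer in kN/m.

269 kN/m

P = ½ K_a γ H² = 0.5 × 0.315 × 17.8 × 9.8² = 269.2 kN/m.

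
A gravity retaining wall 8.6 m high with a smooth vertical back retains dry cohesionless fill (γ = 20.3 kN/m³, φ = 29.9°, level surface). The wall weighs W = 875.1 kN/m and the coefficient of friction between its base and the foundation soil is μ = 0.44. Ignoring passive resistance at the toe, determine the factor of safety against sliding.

K_a = tan²(45° − 29.9°/2) = 0.3347.
P_a = ½K_aγH² = 0.5×0.3347×20.3×8.6² = 251.2 kN/m, acting at H/3 = 2.867 m above the base.
FS_sliding = μW / P_a = 0.44×875.1 / 251.2 = 1.533.

1.53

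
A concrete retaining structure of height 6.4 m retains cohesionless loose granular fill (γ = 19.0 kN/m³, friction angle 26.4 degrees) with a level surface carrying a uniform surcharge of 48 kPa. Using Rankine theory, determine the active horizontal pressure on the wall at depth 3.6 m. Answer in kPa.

44.7 kPa

K_a = (1 − sin φ)/(1 + sin φ) = 0.3844.
σ_v = γz + q = 19.0 × 3.6 + 48 = 116.4 kPa.
σ_h = K_a σ_v = 0.3844 × 116.4 = 44.75 kPa.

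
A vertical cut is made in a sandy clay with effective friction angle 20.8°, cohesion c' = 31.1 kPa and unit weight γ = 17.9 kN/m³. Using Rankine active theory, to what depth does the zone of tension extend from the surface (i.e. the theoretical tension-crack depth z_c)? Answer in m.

5.04 m

K_a = tan²(45° − 20.8°/2) = 0.4759; √K_a = 0.6899.
The active pressure is zero where K_a γ z = 2c√K_a, so z_c = 2c/(γ√K_a) = 2×31.1/(17.9×0.6899) = 5.037 m.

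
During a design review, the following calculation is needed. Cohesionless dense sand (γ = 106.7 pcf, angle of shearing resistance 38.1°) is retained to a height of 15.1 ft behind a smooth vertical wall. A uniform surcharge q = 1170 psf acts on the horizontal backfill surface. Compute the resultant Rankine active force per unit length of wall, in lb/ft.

7060 lb/ft

K_a = tan²(45° − φ/2) = 0.2368.
Soil triangle: ½ K_a γ H² = 0.5×0.2368×106.7×15.1² = 2881 lb/ft.
Surcharge rectangle: K_a q H = 0.2368×1170×15.1 = 4184 lb/ft.
Total = 2881 + 4184 = 7065 lb/ft.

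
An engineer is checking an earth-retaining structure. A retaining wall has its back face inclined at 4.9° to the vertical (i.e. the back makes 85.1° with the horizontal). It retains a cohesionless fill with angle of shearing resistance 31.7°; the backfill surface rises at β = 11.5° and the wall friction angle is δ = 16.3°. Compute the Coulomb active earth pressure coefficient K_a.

K_a = sin²(α+φ) / [sin²α · sin(α−δ) · (1 + √{sin(φ+δ)sin(φ−β) / (sin(α−δ)sin(α+β))})²].
With α = 85.1°, φ = 31.7°, δ = 16.3°, β = 11.5°: K_a = 0.3695.

0.369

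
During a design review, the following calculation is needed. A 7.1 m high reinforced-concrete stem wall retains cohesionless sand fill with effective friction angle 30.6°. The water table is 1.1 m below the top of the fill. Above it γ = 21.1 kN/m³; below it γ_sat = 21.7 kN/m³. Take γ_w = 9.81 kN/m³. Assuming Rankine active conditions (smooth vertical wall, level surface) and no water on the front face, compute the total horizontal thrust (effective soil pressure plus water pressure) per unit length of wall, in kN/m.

K_a = tan²(45° − φ/2) = 0.3253.
γ' = 21.7 − 9.81 = 11.89 kN/m³. Depth below WT = 6.0 m.
σ'_h at WT = K_a γ d_w = 7.551 kPa; at base = 7.551 + K_a γ' × 6.0 = 30.76 kPa.
P₁ (0–1.1 m) = ½×7.551×1.1 = 4.153. P₂ (1.1–7.1 m) = ½(7.551+30.76)×6.0 = 114.9.
P_w = ½ γ_w h₂² = 0.5×9.81×6.0² = 176.6. Total = 4.153+114.9+176.6 = 295.7 kN/m.

296 kN/m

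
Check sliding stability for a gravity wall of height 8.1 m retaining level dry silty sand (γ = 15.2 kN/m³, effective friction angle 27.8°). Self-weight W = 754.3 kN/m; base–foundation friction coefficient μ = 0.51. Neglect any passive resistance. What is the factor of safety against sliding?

K_a = tan²(45° − 27.8°/2) = 0.3639.
P_a = ½K_aγH² = 0.5×0.3639×15.2×8.1² = 181.5 kN/m, acting at H/3 = 2.700 m above the base.
FS_sliding = μW / P_a = 0.51×754.3 / 181.5 = 2.120.

2.12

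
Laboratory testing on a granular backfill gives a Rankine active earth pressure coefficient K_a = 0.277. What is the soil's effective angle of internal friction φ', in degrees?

34.5°

K_a = tan²(45° − φ/2) ⇒ 45° − φ/2 = arctan(√0.277) = 27.76°.
φ = 2(45° − 27.76°) = 34.48°.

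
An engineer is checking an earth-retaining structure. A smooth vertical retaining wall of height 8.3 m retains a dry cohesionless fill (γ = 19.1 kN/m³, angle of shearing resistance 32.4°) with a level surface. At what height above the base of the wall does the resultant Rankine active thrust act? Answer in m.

K_a = 0.3022.
The pressure distribution is triangular, so the resultant acts at H/3 above the base = 8.3/3 = 2.767 m.

2.77 m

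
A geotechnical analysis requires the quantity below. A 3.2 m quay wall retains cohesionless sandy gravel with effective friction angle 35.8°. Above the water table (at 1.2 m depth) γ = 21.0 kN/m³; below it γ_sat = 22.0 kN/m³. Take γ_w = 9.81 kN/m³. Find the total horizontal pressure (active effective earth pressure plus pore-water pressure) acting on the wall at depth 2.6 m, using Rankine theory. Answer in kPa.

K_a = (1 − sin φ)/(1 + sin φ) = 0.2619.
γ' = 22.0 − 9.81 = 12.19 kN/m³.
Effective vertical stress at 2.6 m: σ'_v = 21.0×1.2 + 12.19×1.40 = 42.27 kPa.
σ'_h = K_a σ'_v = 0.2619 × 42.27 = 11.07 kPa; u = γ_w × 1.40 = 13.73 kPa.
Total σ_h = 11.07 + 13.73 = 24.80 kPa.

24.8 kPa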